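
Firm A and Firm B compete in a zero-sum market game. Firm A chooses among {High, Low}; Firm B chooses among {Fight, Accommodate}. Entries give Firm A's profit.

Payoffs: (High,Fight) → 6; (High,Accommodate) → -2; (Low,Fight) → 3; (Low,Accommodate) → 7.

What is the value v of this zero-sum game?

4

Row minima: High → -2, Low → 3; maximin = 3.
Column maxima: Fight → 6, Accommodate → 7; minimax = 6.
3 ≠ 6, so there is no saddle point; optimal play is mixed.
Let Firm A play High with probability p. Expected payoff against Fight: 6p + 3(1−p) = 3p + 3; against Accommodate: (-2)p + 7(1−p) = −9p + 7.
Setting these equal: 3p + 3 = −9p + 7 ⇒ 12p = 4 ⇒ p = 1/3, and the value is (3)·(1/3) + 3 = 4.
For Firm B: with q = P(Fight), equating High's and Low's payoffs gives 8q − 2 = −4q + 7 ⇒ q = 3/4.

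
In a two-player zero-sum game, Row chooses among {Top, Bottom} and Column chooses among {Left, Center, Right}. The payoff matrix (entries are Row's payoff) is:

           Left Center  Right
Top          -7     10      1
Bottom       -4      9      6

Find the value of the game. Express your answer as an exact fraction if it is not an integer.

-4

Row minima: Top → -7, Bottom → -4; maximin = -4.
Column maxima: Left → -4, Center → 10, Right → 6; minimax = -4.
Since maximin = minimax = -4, there is a saddle point and the value is -4.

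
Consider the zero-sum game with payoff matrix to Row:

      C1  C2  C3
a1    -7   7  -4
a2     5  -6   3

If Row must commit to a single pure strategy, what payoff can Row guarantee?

-6

Row minima: a1 → -7, a2 → -6.
The best of these is -6.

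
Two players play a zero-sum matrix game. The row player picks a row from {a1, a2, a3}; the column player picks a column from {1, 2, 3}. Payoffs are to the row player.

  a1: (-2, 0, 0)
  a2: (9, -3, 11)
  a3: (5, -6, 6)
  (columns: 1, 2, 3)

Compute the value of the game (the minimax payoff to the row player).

-3/7

Row minima: a1 → -2, a2 → -3, a3 → -6; maximin = -2.
Column maxima: 1 → 9, 2 → 0, 3 → 11; minimax = 0.
-2 ≠ 0, so there is no saddle point; optimal play is mixed.
a3 is strictly dominated by a2, so the row player never plays it.
3 is strictly dominated by 1 (it gives the row player strictly more in every row), so the column player never plays it.
On the remaining 2×2 (a1, a2 vs 1, 2):
Let the row player play a1 with probability p. Expected payoff against 1: (-2)p + 9(1−p) = −11p + 9; against 2: 0p + (-3)(1−p) = 3p − 3.
Setting these equal: −11p + 9 = 3p − 3 ⇒ −14p = -12 ⇒ p = 6/7, and the value is (-11)·(6/7) + 9 = -3/7.
For the column player: with q = P(1), equating a1's and a2's payoffs gives −2q = 12q − 3 ⇒ q = 3/14.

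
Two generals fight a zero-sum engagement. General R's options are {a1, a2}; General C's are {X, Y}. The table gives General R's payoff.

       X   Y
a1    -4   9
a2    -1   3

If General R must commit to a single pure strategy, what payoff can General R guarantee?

-1

Row minima: a1 → -4, a2 → -1.
The best of these is -1.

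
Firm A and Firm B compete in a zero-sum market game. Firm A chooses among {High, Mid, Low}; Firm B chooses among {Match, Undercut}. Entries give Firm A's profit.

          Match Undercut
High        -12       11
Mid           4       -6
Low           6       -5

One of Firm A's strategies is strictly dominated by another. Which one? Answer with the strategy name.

Mid

Low gives a strictly higher payoff than Mid against every column: 6 > 4, -5 > -6.
So Mid is strictly dominated and Firm A never plays it.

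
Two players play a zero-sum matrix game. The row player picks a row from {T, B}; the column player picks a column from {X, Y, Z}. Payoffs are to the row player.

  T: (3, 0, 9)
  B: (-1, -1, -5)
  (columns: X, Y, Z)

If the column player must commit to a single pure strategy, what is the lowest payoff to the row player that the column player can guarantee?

Column maxima: X → 3, Y → 0, Z → 9.
The smallest of these is 0.

0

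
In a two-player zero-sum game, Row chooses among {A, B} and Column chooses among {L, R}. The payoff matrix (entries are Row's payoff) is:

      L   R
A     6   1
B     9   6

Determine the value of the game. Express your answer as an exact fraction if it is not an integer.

Row minima: A → 1, B → 6; maximin = 6.
Column maxima: L → 9, R → 6; minimax = 6.
Since maximin = minimax = 6, there is a saddle point and the value is 6.

6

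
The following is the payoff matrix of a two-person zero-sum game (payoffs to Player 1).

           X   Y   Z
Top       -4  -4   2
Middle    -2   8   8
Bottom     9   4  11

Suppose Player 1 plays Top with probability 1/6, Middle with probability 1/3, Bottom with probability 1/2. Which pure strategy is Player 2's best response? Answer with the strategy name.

If Player 2 plays X, Player 1's expected payoff is (1/6)·(-4) + (1/3)·(-2) + (1/2)·9 = 19/6.
If Player 2 plays Y, Player 1's expected payoff is (1/6)·(-4) + (1/3)·8 + (1/2)·4 = 4.
If Player 2 plays Z, Player 1's expected payoff is (1/6)·2 + (1/3)·8 + (1/2)·11 = 17/2.
Player 2 minimizes Player 1's payoff; the smallest is 19/6, so the best response is X.

X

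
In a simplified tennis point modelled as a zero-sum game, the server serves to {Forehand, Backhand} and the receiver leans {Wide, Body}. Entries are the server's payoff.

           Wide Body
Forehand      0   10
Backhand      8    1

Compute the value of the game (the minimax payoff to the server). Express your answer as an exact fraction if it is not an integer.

Row minima: Forehand → 0, Backhand → 1; maximin = 1.
Column maxima: Wide → 8, Body → 10; minimax = 8.
1 ≠ 8, so there is no saddle point; optimal play is mixed.
Let the server play Forehand with probability p. Expected payoff against Wide: 0p + 8(1−p) = −8p + 8; against Body: 10p + 1(1−p) = 9p + 1.
Setting these equal: −8p + 8 = 9p + 1 ⇒ −17p = -7 ⇒ p = 7/17, and the value is (-8)·(7/17) + 8 = 80/17.
For the receiver: with q = P(Wide), equating Forehand's and Backhand's payoffs gives −10q + 10 = 7q + 1 ⇒ q = 9/17.

80/17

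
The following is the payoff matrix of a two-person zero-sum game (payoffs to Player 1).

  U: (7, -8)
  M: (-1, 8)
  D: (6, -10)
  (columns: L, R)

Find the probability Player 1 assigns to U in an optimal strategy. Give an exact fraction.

Row minima: U → -8, M → -1, D → -10; maximin = -1.
Column maxima: L → 7, R → 8; minimax = 7.
-1 ≠ 7, so there is no saddle point; optimal play is mixed.
D is strictly dominated by U, so Player 1 never plays it.
On the remaining 2×2 (U, M vs L, R):
Let Player 1 play U with probability p. Expected payoff against L: 7p + (-1)(1−p) = 8p − 1; against R: (-8)p + 8(1−p) = −16p + 8.
Setting these equal: 8p − 1 = −16p + 8 ⇒ 24p = 9 ⇒ p = 3/8, and the value is (8)·(3/8) − 1 = 2.
For Player 2: with q = P(L), equating U's and M's payoffs gives 15q − 8 = −9q + 8 ⇒ q = 2/3.

3/8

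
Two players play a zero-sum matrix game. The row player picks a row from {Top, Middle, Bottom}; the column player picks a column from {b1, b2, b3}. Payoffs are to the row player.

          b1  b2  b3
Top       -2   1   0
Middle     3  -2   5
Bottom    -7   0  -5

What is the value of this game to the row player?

Row minima: Top → -2, Middle → -2, Bottom → -7; maximin = -2.
Column maxima: b1 → 3, b2 → 1, b3 → 5; minimax = 1.
-2 ≠ 1, so there is no saddle point; optimal play is mixed.
Bottom is strictly dominated by Top, so the row player never plays it.
b3 is strictly dominated by b1 (it gives the row player strictly more in every row), so the column player never plays it.
On the remaining 2×2 (Top, Middle vs b1, b2):
Let the row player play Top with probability p. Expected payoff against b1: (-2)p + 3(1−p) = −5p + 3; against b2: 1p + (-2)(1−p) = 3p − 2.
Setting these equal: −5p + 3 = 3p − 2 ⇒ −8p = -5 ⇒ p = 5/8, and the value is (-5)·(5/8) + 3 = -1/8.
For the column player: with q = P(b1), equating Top's and Middle's payoffs gives −3q + 1 = 5q − 2 ⇒ q = 3/8.

-1/8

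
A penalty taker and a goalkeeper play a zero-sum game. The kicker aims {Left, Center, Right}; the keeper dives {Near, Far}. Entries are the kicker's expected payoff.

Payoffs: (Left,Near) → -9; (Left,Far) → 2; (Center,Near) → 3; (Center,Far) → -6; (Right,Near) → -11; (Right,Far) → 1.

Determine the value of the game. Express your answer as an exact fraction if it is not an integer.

-12/5

Row minima: Left → -9, Center → -6, Right → -11; maximin = -6.
Column maxima: Near → 3, Far → 2; minimax = 2.
-6 ≠ 2, so there is no saddle point; optimal play is mixed.
Right is strictly dominated by Left, so the kicker never plays it.
On the remaining 2×2 (Left, Center vs Near, Far):
Let the kicker play Left with probability p. Expected payoff against Near: (-9)p + 3(1−p) = −12p + 3; against Far: 2p + (-6)(1−p) = 8p − 6.
Setting these equal: −12p + 3 = 8p − 6 ⇒ −20p = -9 ⇒ p = 9/20, and the value is (-12)·(9/20) + 3 = -12/5.
For the keeper: with q = P(Near), equating Left's and Center's payoffs gives −11q + 2 = 9q − 6 ⇒ q = 2/5.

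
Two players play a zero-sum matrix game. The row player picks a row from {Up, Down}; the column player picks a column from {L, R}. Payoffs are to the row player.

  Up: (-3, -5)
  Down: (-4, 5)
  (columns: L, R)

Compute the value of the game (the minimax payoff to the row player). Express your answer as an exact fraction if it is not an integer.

Row minima: Up → -5, Down → -4; maximin = -4.
Column maxima: L → -3, R → 5; minimax = -3.
-4 ≠ -3, so there is no saddle point; optimal play is mixed.
Let the row player play Up with probability p. Expected payoff against L: (-3)p + (-4)(1−p) = p − 4; against R: (-5)p + 5(1−p) = −10p + 5.
Setting these equal: p − 4 = −10p + 5 ⇒ 11p = 9 ⇒ p = 9/11, and the value is (1)·(9/11) − 4 = -35/11.
For the column player: with q = P(L), equating Up's and Down's payoffs gives 2q − 5 = −9q + 5 ⇒ q = 10/11.

-35/11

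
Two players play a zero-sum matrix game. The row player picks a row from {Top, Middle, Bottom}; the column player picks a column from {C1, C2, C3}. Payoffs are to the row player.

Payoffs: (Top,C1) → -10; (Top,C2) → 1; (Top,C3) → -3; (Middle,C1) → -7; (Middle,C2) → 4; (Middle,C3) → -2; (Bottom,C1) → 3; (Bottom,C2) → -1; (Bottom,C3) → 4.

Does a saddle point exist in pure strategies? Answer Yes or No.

Row minima: Top → -10, Middle → -7, Bottom → -1; maximin = -1.
Column maxima: C1 → 3, C2 → 4, C3 → 4; minimax = 3.
-1 ≠ 3, so no pure-strategy equilibrium exists.

No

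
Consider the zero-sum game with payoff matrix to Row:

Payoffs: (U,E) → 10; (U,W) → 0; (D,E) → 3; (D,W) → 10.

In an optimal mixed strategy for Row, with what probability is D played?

10/17

Row minima: U → 0, D → 3; maximin = 3.
Column maxima: E → 10, W → 10; minimax = 10.
3 ≠ 10, so there is no saddle point; optimal play is mixed.
Let Row play U with probability p. Expected payoff against E: 10p + 3(1−p) = 7p + 3; against W: 0p + 10(1−p) = −10p + 10.
Setting these equal: 7p + 3 = −10p + 10 ⇒ 17p = 7 ⇒ p = 7/17, and the value is (7)·(7/17) + 3 = 100/17.
For Column: with q = P(E), equating U's and D's payoffs gives 10q = −7q + 10 ⇒ q = 10/17.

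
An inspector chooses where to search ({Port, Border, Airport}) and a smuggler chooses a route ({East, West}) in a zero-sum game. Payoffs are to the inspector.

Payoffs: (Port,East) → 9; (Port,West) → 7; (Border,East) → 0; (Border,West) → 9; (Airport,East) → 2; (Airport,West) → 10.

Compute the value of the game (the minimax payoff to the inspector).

Row minima: Port → 7, Border → 0, Airport → 2; maximin = 7.
Column maxima: East → 9, West → 10; minimax = 9.
7 ≠ 9, so there is no saddle point; optimal play is mixed.
Border is strictly dominated by Airport, so the inspector never plays it.
On the remaining 2×2 (Port, Airport vs East, West):
Let the inspector play Port with probability p. Expected payoff against East: 9p + 2(1−p) = 7p + 2; against West: 7p + 10(1−p) = −3p + 10.
Setting these equal: 7p + 2 = −3p + 10 ⇒ 10p = 8 ⇒ p = 4/5, and the value is (7)·(4/5) + 2 = 38/5.
For the smuggler: with q = P(East), equating Port's and Airport's payoffs gives 2q + 7 = −8q + 10 ⇒ q = 3/10.

38/5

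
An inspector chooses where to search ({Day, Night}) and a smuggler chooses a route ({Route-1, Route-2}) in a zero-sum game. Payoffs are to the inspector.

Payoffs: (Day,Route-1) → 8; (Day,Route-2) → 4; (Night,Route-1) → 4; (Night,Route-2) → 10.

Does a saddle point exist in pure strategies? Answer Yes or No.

Row minima: Day → 4, Night → 4; maximin = 4.
Column maxima: Route-1 → 8, Route-2 → 10; minimax = 8.
4 ≠ 8, so no pure-strategy equilibrium exists.

No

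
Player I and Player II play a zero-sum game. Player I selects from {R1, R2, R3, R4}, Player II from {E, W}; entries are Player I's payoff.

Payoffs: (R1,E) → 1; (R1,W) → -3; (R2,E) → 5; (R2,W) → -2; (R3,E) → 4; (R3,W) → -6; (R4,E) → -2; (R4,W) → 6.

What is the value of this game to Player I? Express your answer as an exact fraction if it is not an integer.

Row minima: R1 → -3, R2 → -2, R3 → -6, R4 → -2; maximin = -2.
Column maxima: E → 5, W → 6; minimax = 5.
-2 ≠ 5, so there is no saddle point; optimal play is mixed.
R1 is strictly dominated by R2, so Player I never plays it.
R3 is strictly dominated by R2, so Player I never plays it.
On the remaining 2×2 (R2, R4 vs E, W):
Let Player I play R2 with probability p. Expected payoff against E: 5p + (-2)(1−p) = 7p − 2; against W: (-2)p + 6(1−p) = −8p + 6.
Setting these equal: 7p − 2 = −8p + 6 ⇒ 15p = 8 ⇒ p = 8/15, and the value is (7)·(8/15) − 2 = 26/15.
For Player II: with q = P(E), equating R2's and R4's payoffs gives 7q − 2 = −8q + 6 ⇒ q = 8/15.

26/15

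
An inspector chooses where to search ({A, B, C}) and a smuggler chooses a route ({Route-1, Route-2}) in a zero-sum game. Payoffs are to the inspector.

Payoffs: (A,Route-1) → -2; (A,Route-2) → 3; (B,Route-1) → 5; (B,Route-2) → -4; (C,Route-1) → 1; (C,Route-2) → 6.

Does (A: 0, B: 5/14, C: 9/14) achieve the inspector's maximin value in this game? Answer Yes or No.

Yes

Against Route-1 this mix gives (5/14)·5 + (9/14)·1 = 17/7.
Against Route-2 this mix gives (5/14)·(-4) + (9/14)·6 = 17/7.
All of the smuggler's active replies (Route-1, Route-2) yield 17/7, and no column does worse for the inspector. The mix makes the smuggler indifferent and guarantees 17/7, so it is optimal.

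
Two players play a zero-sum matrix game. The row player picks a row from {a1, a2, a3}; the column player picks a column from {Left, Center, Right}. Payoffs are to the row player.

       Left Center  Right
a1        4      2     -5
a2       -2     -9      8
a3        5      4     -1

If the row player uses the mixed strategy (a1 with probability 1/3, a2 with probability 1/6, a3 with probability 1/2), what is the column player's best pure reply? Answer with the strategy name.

Right

If the column player plays Left, the row player's expected payoff is (1/3)·4 + (1/6)·(-2) + (1/2)·5 = 7/2.
If the column player plays Center, the row player's expected payoff is (1/3)·2 + (1/6)·(-9) + (1/2)·4 = 7/6.
If the column player plays Right, the row player's expected payoff is (1/3)·(-5) + (1/6)·8 + (1/2)·(-1) = -5/6.
The column player minimizes the row player's payoff; the smallest is -5/6, so the best response is Right.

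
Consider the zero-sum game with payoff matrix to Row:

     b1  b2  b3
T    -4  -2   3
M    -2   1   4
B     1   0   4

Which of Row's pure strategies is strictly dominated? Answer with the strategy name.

T

M gives a strictly higher payoff than T against every column: -2 > -4, 1 > -2, 4 > 3.
So T is strictly dominated and Row never plays it.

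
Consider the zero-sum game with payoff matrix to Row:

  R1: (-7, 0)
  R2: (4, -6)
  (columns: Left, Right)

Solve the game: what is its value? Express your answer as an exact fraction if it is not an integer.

-42/17

Row minima: R1 → -7, R2 → -6; maximin = -6.
Column maxima: Left → 4, Right → 0; minimax = 0.
-6 ≠ 0, so there is no saddle point; optimal play is mixed.
Let Row play R1 with probability p. Expected payoff against Left: (-7)p + 4(1−p) = −11p + 4; against Right: 0p + (-6)(1−p) = 6p − 6.
Setting these equal: −11p + 4 = 6p − 6 ⇒ −17p = -10 ⇒ p = 10/17, and the value is (-11)·(10/17) + 4 = -42/17.
For Column: with q = P(Left), equating R1's and R2's payoffs gives −7q = 10q − 6 ⇒ q = 6/17.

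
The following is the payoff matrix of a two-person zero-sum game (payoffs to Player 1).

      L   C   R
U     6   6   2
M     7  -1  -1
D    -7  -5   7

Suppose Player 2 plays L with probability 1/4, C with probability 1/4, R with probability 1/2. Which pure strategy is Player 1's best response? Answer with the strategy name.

Expected payoff of U: (1/4)·6 + (1/4)·6 + (1/2)·2 = 4.
Expected payoff of M: (1/4)·7 + (1/4)·(-1) + (1/2)·(-1) = 1.
Expected payoff of D: (1/4)·(-7) + (1/4)·(-5) + (1/2)·7 = 1/2.
The largest is 4, so Player 1's best response is U.

U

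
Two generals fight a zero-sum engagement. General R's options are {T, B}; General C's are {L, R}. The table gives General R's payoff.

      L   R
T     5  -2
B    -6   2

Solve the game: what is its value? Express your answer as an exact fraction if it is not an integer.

-2/15

Row minima: T → -2, B → -6; maximin = -2.
Column maxima: L → 5, R → 2; minimax = 2.
-2 ≠ 2, so there is no saddle point; optimal play is mixed.
Let General R play T with probability p. Expected payoff against L: 5p + (-6)(1−p) = 11p − 6; against R: (-2)p + 2(1−p) = −4p + 2.
Setting these equal: 11p − 6 = −4p + 2 ⇒ 15p = 8 ⇒ p = 8/15, and the value is (11)·(8/15) − 6 = -2/15.
For General C: with q = P(L), equating T's and B's payoffs gives 7q − 2 = −8q + 2 ⇒ q = 4/15.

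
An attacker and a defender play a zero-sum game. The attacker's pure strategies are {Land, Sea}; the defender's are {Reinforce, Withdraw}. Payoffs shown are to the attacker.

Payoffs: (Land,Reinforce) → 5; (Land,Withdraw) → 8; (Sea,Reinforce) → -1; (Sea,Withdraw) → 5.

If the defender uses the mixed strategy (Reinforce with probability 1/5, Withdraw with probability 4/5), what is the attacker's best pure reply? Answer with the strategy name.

Expected payoff of Land: (1/5)·5 + (4/5)·8 = 37/5.
Expected payoff of Sea: (1/5)·(-1) + (4/5)·5 = 19/5.
The largest is 37/5, so the attacker's best response is Land.

Land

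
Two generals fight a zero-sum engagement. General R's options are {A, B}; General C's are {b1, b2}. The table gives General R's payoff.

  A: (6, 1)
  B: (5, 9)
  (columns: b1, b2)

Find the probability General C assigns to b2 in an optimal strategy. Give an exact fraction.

1/9

Row minima: A → 1, B → 5; maximin = 5.
Column maxima: b1 → 6, b2 → 9; minimax = 6.
5 ≠ 6, so there is no saddle point; optimal play is mixed.
Let General R play A with probability p. Expected payoff against b1: 6p + 5(1−p) = p + 5; against b2: 1p + 9(1−p) = −8p + 9.
Setting these equal: p + 5 = −8p + 9 ⇒ 9p = 4 ⇒ p = 4/9, and the value is (1)·(4/9) + 5 = 49/9.
For General C: with q = P(b1), equating A's and B's payoffs gives 5q + 1 = −4q + 9 ⇒ q = 8/9.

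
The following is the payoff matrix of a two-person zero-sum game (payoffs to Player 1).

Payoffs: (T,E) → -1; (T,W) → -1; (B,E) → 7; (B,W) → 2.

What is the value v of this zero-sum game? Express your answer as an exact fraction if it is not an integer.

Row minima: T → -1, B → 2; maximin = 2.
Column maxima: E → 7, W → 2; minimax = 2.
Since maximin = minimax = 2, there is a saddle point and the value is 2.

2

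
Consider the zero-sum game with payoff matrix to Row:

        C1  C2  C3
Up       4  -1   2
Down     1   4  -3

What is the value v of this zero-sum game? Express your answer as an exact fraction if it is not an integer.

1/2

Row minima: Up → -1, Down → -3; maximin = -1.
Column maxima: C1 → 4, C2 → 4, C3 → 2; minimax = 2.
-1 ≠ 2, so there is no saddle point; optimal play is mixed.
C1 is strictly dominated by C3 (it gives Row strictly more in every row), so Column never plays it.
On the remaining 2×2 (Up, Down vs C2, C3):
Let Row play Up with probability p. Expected payoff against C2: (-1)p + 4(1−p) = −5p + 4; against C3: 2p + (-3)(1−p) = 5p − 3.
Setting these equal: −5p + 4 = 5p − 3 ⇒ −10p = -7 ⇒ p = 7/10, and the value is (-5)·(7/10) + 4 = 1/2.
For Column: with q = P(C2), equating Up's and Down's payoffs gives −3q + 2 = 7q − 3 ⇒ q = 1/2.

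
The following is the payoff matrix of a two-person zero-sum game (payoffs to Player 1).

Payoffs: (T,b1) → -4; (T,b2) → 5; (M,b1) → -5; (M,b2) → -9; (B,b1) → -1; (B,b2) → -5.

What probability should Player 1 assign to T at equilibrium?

Row minima: T → -4, M → -9, B → -5; maximin = -4.
Column maxima: b1 → -1, b2 → 5; minimax = -1.
-4 ≠ -1, so there is no saddle point; optimal play is mixed.
M is strictly dominated by T, so Player 1 never plays it.
On the remaining 2×2 (T, B vs b1, b2):
Let Player 1 play T with probability p. Expected payoff against b1: (-4)p + (-1)(1−p) = −3p − 1; against b2: 5p + (-5)(1−p) = 10p − 5.
Setting these equal: −3p − 1 = 10p − 5 ⇒ −13p = -4 ⇒ p = 4/13, and the value is (-3)·(4/13) − 1 = -25/13.
For Player 2: with q = P(b1), equating T's and B's payoffs gives −9q + 5 = 4q − 5 ⇒ q = 10/13.

4/13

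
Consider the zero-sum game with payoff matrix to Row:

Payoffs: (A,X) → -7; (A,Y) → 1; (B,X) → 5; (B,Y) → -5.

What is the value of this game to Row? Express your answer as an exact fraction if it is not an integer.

Row minima: A → -7, B → -5; maximin = -5.
Column maxima: X → 5, Y → 1; minimax = 1.
-5 ≠ 1, so there is no saddle point; optimal play is mixed.
Let Row play A with probability p. Expected payoff against X: (-7)p + 5(1−p) = −12p + 5; against Y: 1p + (-5)(1−p) = 6p − 5.
Setting these equal: −12p + 5 = 6p − 5 ⇒ −18p = -10 ⇒ p = 5/9, and the value is (-12)·(5/9) + 5 = -5/3.
For Column: with q = P(X), equating A's and B's payoffs gives −8q + 1 = 10q − 5 ⇒ q = 1/3.

-5/3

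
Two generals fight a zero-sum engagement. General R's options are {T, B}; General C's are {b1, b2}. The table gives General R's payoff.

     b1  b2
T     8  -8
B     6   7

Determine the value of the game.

104/17

Row minima: T → -8, B → 6; maximin = 6.
Column maxima: b1 → 8, b2 → 7; minimax = 7.
6 ≠ 7, so there is no saddle point; optimal play is mixed.
Let General R play T with probability p. Expected payoff against b1: 8p + 6(1−p) = 2p + 6; against b2: (-8)p + 7(1−p) = −15p + 7.
Setting these equal: 2p + 6 = −15p + 7 ⇒ 17p = 1 ⇒ p = 1/17, and the value is (2)·(1/17) + 6 = 104/17.
For General C: with q = P(b1), equating T's and B's payoffs gives 16q − 8 = −q + 7 ⇒ q = 15/17.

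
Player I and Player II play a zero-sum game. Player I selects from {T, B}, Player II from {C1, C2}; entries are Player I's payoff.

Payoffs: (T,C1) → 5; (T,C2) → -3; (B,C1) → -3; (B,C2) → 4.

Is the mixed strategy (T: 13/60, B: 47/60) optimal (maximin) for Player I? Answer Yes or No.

Against C1 this mix gives (13/60)·5 + (47/60)·(-3) = -19/15.
Against C2 this mix gives (13/60)·(-3) + (47/60)·4 = 149/60.
Player II will play C1, holding Player I to -19/15. Shifting weight toward the row that does better against C1 would raise this floor (the equalizing mix achieves 11/15 against both C1 and C2), so the proposed strategy is not optimal.

No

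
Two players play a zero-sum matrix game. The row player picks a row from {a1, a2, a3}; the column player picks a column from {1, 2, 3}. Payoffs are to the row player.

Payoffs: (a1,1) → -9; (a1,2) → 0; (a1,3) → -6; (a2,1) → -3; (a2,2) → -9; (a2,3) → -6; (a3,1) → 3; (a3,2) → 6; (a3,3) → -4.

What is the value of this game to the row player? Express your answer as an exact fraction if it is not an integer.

-4

Row minima: a1 → -9, a2 → -9, a3 → -4; maximin = -4.
Column maxima: 1 → 3, 2 → 6, 3 → -4; minimax = -4.
Since maximin = minimax = -4, there is a saddle point and the value is -4.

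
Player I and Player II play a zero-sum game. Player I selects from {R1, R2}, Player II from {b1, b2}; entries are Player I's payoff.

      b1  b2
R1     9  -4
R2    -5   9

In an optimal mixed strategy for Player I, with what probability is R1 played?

14/27

Row minima: R1 → -4, R2 → -5; maximin = -4.
Column maxima: b1 → 9, b2 → 9; minimax = 9.
-4 ≠ 9, so there is no saddle point; optimal play is mixed.
Let Player I play R1 with probability p. Expected payoff against b1: 9p + (-5)(1−p) = 14p − 5; against b2: (-4)p + 9(1−p) = −13p + 9.
Setting these equal: 14p − 5 = −13p + 9 ⇒ 27p = 14 ⇒ p = 14/27, and the value is (14)·(14/27) − 5 = 61/27.
For Player II: with q = P(b1), equating R1's and R2's payoffs gives 13q − 4 = −14q + 9 ⇒ q = 13/27.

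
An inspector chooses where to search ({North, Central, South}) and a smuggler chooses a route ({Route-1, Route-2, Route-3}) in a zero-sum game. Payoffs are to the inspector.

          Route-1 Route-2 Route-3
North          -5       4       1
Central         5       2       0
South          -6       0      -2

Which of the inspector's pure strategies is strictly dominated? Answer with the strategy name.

South

North gives a strictly higher payoff than South against every column: -5 > -6, 4 > 0, 1 > -2.
So South is strictly dominated and the inspector never plays it.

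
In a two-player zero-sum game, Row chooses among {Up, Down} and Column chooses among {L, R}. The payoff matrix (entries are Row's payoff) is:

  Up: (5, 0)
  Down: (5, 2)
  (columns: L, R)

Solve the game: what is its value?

Row minima: Up → 0, Down → 2; maximin = 2.
Column maxima: L → 5, R → 2; minimax = 2.
Since maximin = minimax = 2, there is a saddle point and the value is 2.

2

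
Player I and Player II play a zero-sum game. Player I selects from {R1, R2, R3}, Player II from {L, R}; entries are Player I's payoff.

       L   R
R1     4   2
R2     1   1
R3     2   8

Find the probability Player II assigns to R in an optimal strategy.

1/4

Row minima: R1 → 2, R2 → 1, R3 → 2; maximin = 2.
Column maxima: L → 4, R → 8; minimax = 4.
2 ≠ 4, so there is no saddle point; optimal play is mixed.
R2 is strictly dominated by R1, so Player I never plays it.
On the remaining 2×2 (R1, R3 vs L, R):
Let Player I play R1 with probability p. Expected payoff against L: 4p + 2(1−p) = 2p + 2; against R: 2p + 8(1−p) = −6p + 8.
Setting these equal: 2p + 2 = −6p + 8 ⇒ 8p = 6 ⇒ p = 3/4, and the value is (2)·(3/4) + 2 = 7/2.
For Player II: with q = P(L), equating R1's and R3's payoffs gives 2q + 2 = −6q + 8 ⇒ q = 3/4.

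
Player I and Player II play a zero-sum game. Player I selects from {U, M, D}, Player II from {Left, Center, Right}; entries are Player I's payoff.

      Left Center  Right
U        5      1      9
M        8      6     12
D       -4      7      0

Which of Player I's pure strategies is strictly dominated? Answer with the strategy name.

U

M gives a strictly higher payoff than U against every column: 8 > 5, 6 > 1, 12 > 9.
So U is strictly dominated and Player I never plays it.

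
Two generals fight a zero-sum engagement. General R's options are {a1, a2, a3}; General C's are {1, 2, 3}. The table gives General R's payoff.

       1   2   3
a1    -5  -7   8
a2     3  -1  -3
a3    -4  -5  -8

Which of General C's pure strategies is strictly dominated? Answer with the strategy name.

1

2 holds General R's payoff strictly below 1 in every row: -7 < -5, -1 < 3, -5 < -4.
So 1 is strictly dominated for General C.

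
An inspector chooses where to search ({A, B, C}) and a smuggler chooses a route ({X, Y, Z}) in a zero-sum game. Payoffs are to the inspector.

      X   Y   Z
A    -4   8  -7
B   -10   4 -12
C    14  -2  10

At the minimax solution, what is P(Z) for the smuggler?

Row minima: A → -7, B → -12, C → -2; maximin = -2.
Column maxima: X → 14, Y → 8, Z → 10; minimax = 8.
-2 ≠ 8, so there is no saddle point; optimal play is mixed.
B is strictly dominated by A, so the inspector never plays it.
X is strictly dominated by Z (it gives the inspector strictly more in every row), so the smuggler never plays it.
On the remaining 2×2 (A, C vs Y, Z):
Let the inspector play A with probability p. Expected payoff against Y: 8p + (-2)(1−p) = 10p − 2; against Z: (-7)p + 10(1−p) = −17p + 10.
Setting these equal: 10p − 2 = −17p + 10 ⇒ 27p = 12 ⇒ p = 4/9, and the value is (10)·(4/9) − 2 = 22/9.
For the smuggler: with q = P(Y), equating A's and C's payoffs gives 15q − 7 = −12q + 10 ⇒ q = 17/27.

10/27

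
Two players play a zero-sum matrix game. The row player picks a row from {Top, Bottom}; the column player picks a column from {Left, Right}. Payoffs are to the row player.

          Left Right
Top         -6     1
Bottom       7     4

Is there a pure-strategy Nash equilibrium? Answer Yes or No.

Row minima: Top → -6, Bottom → 4; maximin = 4.
Column maxima: Left → 7, Right → 4; minimax = 4.
maximin = minimax = 4, so a saddle point exists.

Yes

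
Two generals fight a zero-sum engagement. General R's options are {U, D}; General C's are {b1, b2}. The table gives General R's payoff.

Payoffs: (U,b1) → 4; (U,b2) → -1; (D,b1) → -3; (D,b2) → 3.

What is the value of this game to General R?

9/11

Row minima: U → -1, D → -3; maximin = -1.
Column maxima: b1 → 4, b2 → 3; minimax = 3.
-1 ≠ 3, so there is no saddle point; optimal play is mixed.
Let General R play U with probability p. Expected payoff against b1: 4p + (-3)(1−p) = 7p − 3; against b2: (-1)p + 3(1−p) = −4p + 3.
Setting these equal: 7p − 3 = −4p + 3 ⇒ 11p = 6 ⇒ p = 6/11, and the value is (7)·(6/11) − 3 = 9/11.
For General C: with q = P(b1), equating U's and D's payoffs gives 5q − 1 = −6q + 3 ⇒ q = 4/11.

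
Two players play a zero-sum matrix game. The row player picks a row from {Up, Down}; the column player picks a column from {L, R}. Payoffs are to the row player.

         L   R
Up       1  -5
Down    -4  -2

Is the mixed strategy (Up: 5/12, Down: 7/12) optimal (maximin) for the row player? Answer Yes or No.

No

Against L this mix gives (5/12)·1 + (7/12)·(-4) = -23/12.
Against R this mix gives (5/12)·(-5) + (7/12)·(-2) = -13/4.
The column player will play R, holding the row player to -13/4. Shifting weight toward the row that does better against R would raise this floor (the equalizing mix achieves -11/4 against both R and L), so the proposed strategy is not optimal.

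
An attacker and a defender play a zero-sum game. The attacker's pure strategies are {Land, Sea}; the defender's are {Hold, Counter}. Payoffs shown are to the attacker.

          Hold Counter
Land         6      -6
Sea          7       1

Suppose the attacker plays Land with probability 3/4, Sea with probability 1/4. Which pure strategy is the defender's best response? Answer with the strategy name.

Counter

If the defender plays Hold, the attacker's expected payoff is (3/4)·6 + (1/4)·7 = 25/4.
If the defender plays Counter, the attacker's expected payoff is (3/4)·(-6) + (1/4)·1 = -17/4.
The defender minimizes the attacker's payoff; the smallest is -17/4, so the best response is Counter.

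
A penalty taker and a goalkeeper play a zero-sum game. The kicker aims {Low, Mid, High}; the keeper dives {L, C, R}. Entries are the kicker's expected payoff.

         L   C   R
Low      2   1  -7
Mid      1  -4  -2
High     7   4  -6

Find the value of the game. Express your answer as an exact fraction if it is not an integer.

-8/3

Row minima: Low → -7, Mid → -4, High → -6; maximin = -4.
Column maxima: L → 7, C → 4, R → -2; minimax = -2.
-4 ≠ -2, so there is no saddle point; optimal play is mixed.
Low is strictly dominated by High, so the kicker never plays it.
L is strictly dominated by C (it gives the kicker strictly more in every row), so the keeper never plays it.
On the remaining 2×2 (Mid, High vs C, R):
Let the kicker play Mid with probability p. Expected payoff against C: (-4)p + 4(1−p) = −8p + 4; against R: (-2)p + (-6)(1−p) = 4p − 6.
Setting these equal: −8p + 4 = 4p − 6 ⇒ −12p = -10 ⇒ p = 5/6, and the value is (-8)·(5/6) + 4 = -8/3.
For the keeper: with q = P(C), equating Mid's and High's payoffs gives −2q − 2 = 10q − 6 ⇒ q = 1/3.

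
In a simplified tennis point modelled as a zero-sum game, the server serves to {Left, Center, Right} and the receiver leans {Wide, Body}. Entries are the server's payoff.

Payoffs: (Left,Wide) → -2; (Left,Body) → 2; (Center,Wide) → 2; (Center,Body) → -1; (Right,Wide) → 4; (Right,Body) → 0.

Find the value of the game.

Row minima: Left → -2, Center → -1, Right → 0; maximin = 0.
Column maxima: Wide → 4, Body → 2; minimax = 2.
0 ≠ 2, so there is no saddle point; optimal play is mixed.
Center is strictly dominated by Right, so the server never plays it.
On the remaining 2×2 (Left, Right vs Wide, Body):
Let the server play Left with probability p. Expected payoff against Wide: (-2)p + 4(1−p) = −6p + 4; against Body: 2p + 0(1−p) = 2p.
Setting these equal: −6p + 4 = 2p ⇒ −8p = -4 ⇒ p = 1/2, and the value is (-6)·(1/2) + 4 = 1.
For the receiver: with q = P(Wide), equating Left's and Right's payoffs gives −4q + 2 = 4q ⇒ q = 1/4.

1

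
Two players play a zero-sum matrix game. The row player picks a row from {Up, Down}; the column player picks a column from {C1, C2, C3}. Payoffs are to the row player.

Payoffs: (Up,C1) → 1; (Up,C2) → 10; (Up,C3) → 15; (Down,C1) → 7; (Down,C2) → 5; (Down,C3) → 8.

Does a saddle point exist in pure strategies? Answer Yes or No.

No

Row minima: Up → 1, Down → 5; maximin = 5.
Column maxima: C1 → 7, C2 → 10, C3 → 15; minimax = 7.
5 ≠ 7, so no pure-strategy equilibrium exists.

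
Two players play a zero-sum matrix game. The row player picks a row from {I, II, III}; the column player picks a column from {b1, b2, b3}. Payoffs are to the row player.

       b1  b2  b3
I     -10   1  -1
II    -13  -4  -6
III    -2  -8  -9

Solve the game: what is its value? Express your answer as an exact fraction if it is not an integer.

-11/2

Row minima: I → -10, II → -13, III → -9; maximin = -9.
Column maxima: b1 → -2, b2 → 1, b3 → -1; minimax = -2.
-9 ≠ -2, so there is no saddle point; optimal play is mixed.
II is strictly dominated by I, so the row player never plays it.
b2 is strictly dominated by b3 (it gives the row player strictly more in every row), so the column player never plays it.
On the remaining 2×2 (I, III vs b1, b3):
Let the row player play I with probability p. Expected payoff against b1: (-10)p + (-2)(1−p) = −8p − 2; against b3: (-1)p + (-9)(1−p) = 8p − 9.
Setting these equal: −8p − 2 = 8p − 9 ⇒ −16p = -7 ⇒ p = 7/16, and the value is (-8)·(7/16) − 2 = -11/2.
For the column player: with q = P(b1), equating I's and III's payoffs gives −9q − 1 = 7q − 9 ⇒ q = 1/2.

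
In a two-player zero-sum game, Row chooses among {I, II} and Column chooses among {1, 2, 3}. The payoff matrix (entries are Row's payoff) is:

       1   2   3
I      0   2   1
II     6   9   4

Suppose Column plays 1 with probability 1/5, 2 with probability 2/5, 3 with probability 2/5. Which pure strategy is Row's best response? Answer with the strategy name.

II

Expected payoff of I: (1/5)·0 + (2/5)·2 + (2/5)·1 = 6/5.
Expected payoff of II: (1/5)·6 + (2/5)·9 + (2/5)·4 = 32/5.
The largest is 32/5, so Row's best response is II.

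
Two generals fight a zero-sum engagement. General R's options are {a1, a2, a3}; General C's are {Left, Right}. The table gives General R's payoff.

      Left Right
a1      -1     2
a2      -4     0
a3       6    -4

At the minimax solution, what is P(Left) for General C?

6/13

Row minima: a1 → -1, a2 → -4, a3 → -4; maximin = -1.
Column maxima: Left → 6, Right → 2; minimax = 2.
-1 ≠ 2, so there is no saddle point; optimal play is mixed.
a2 is strictly dominated by a1, so General R never plays it.
On the remaining 2×2 (a1, a3 vs Left, Right):
Let General R play a1 with probability p. Expected payoff against Left: (-1)p + 6(1−p) = −7p + 6; against Right: 2p + (-4)(1−p) = 6p − 4.
Setting these equal: −7p + 6 = 6p − 4 ⇒ −13p = -10 ⇒ p = 10/13, and the value is (-7)·(10/13) + 6 = 8/13.
For General C: with q = P(Left), equating a1's and a3's payoffs gives −3q + 2 = 10q − 4 ⇒ q = 6/13.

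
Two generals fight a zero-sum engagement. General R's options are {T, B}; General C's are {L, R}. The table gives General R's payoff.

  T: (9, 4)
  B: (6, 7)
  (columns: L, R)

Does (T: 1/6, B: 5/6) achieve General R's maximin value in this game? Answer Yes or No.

Against L this mix gives (1/6)·9 + (5/6)·6 = 13/2.
Against R this mix gives (1/6)·4 + (5/6)·7 = 13/2.
All of General C's active replies (L, R) yield 13/2, and no column does worse for General R. The mix makes General C indifferent and guarantees 13/2, so it is optimal.

Yes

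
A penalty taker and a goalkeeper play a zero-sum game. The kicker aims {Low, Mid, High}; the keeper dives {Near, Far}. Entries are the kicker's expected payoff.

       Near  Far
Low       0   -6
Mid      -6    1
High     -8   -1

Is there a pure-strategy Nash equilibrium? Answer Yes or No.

Row minima: Low → -6, Mid → -6, High → -8; maximin = -6.
Column maxima: Near → 0, Far → 1; minimax = 0.
-6 ≠ 0, so no pure-strategy equilibrium exists.

No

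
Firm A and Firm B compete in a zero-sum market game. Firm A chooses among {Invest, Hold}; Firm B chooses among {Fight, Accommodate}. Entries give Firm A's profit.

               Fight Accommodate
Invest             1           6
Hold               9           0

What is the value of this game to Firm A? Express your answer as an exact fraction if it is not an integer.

27/7

Row minima: Invest → 1, Hold → 0; maximin = 1.
Column maxima: Fight → 9, Accommodate → 6; minimax = 6.
1 ≠ 6, so there is no saddle point; optimal play is mixed.
Let Firm A play Invest with probability p. Expected payoff against Fight: 1p + 9(1−p) = −8p + 9; against Accommodate: 6p + 0(1−p) = 6p.
Setting these equal: −8p + 9 = 6p ⇒ −14p = -9 ⇒ p = 9/14, and the value is (-8)·(9/14) + 9 = 27/7.
For Firm B: with q = P(Fight), equating Invest's and Hold's payoffs gives −5q + 6 = 9q ⇒ q = 3/7.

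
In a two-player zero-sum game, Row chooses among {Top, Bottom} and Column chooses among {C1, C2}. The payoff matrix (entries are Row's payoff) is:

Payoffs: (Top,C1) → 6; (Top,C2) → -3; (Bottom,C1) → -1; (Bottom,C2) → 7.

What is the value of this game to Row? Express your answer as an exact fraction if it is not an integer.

39/17

Row minima: Top → -3, Bottom → -1; maximin = -1.
Column maxima: C1 → 6, C2 → 7; minimax = 6.
-1 ≠ 6, so there is no saddle point; optimal play is mixed.
Let Row play Top with probability p. Expected payoff against C1: 6p + (-1)(1−p) = 7p − 1; against C2: (-3)p + 7(1−p) = −10p + 7.
Setting these equal: 7p − 1 = −10p + 7 ⇒ 17p = 8 ⇒ p = 8/17, and the value is (7)·(8/17) − 1 = 39/17.
For Column: with q = P(C1), equating Top's and Bottom's payoffs gives 9q − 3 = −8q + 7 ⇒ q = 10/17.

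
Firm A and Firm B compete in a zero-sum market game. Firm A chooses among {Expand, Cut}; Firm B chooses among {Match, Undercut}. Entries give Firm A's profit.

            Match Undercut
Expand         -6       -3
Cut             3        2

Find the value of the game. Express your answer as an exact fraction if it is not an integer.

2

Row minima: Expand → -6, Cut → 2; maximin = 2.
Column maxima: Match → 3, Undercut → 2; minimax = 2.
Since maximin = minimax = 2, there is a saddle point and the value is 2.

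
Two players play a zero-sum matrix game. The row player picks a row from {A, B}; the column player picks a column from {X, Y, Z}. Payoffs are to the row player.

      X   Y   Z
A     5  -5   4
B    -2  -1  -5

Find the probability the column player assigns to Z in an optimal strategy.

Row minima: A → -5, B → -5; maximin = -5.
Column maxima: X → 5, Y → -1, Z → 4; minimax = -1.
-5 ≠ -1, so there is no saddle point; optimal play is mixed.
X is strictly dominated by Z (it gives the row player strictly more in every row), so the column player never plays it.
On the remaining 2×2 (A, B vs Y, Z):
Let the row player play A with probability p. Expected payoff against Y: (-5)p + (-1)(1−p) = −4p − 1; against Z: 4p + (-5)(1−p) = 9p − 5.
Setting these equal: −4p − 1 = 9p − 5 ⇒ −13p = -4 ⇒ p = 4/13, and the value is (-4)·(4/13) − 1 = -29/13.
For the column player: with q = P(Y), equating A's and B's payoffs gives −9q + 4 = 4q − 5 ⇒ q = 9/13.

4/13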